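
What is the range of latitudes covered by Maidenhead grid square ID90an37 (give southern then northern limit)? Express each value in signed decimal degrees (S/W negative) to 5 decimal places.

-59.42917, -59.42500

Field I=8, D=3: +8·20° lon, +3·10° lat → SW at lon -20°, lat -60°.
Square 9, 0: +9·2° lon, +0·1° lat → SW at lon -2°, lat -60°.
Subsquare a=0, n=13: +0·0.0833333° lon, +13·0.0416667° lat → SW at lon -2°, lat -59.4583°.
Extended square 3, 7: +3·0.00833333° lon, +7·0.00416667° lat → SW at lon -1.975°, lat -59.4292°.
Cell spans 0.00833333° lon × 0.00416667° lat.
south -59.42917, north -59.42500.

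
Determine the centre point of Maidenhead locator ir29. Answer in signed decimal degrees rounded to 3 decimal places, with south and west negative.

89.500, -15.000

Field I=8, R=17: +8·20° lon, +17·10° lat → SW at lon -20°, lat 80°.
Square 2, 9: +2·2° lon, +9·1° lat → SW at lon -16°, lat 89°.
Cell spans 2° lon × 1° lat. Centre is SW corner plus half of each.
latitude 89.500, longitude -15.000.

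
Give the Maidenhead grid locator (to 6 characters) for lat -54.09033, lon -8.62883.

ID55qv

Add 180° to longitude and 90° to latitude: 171.3712, 35.9097.
Field: 171.3712/20 → 8 → I, 35.9097/10 → 3 → D; chars ID.
Square: 11.3712/2 → 5, 5.9097/1 → 5; chars 55.
Subsquare: 1.3712/0.0833333 → 16 → q, 0.9097/0.0416667 → 21 → v; chars qv.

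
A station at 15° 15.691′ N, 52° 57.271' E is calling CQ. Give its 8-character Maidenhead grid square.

Offset from 180°W / 90°S: lon 232.95452°, lat 105.26152°.
Field (20°×10°, letters A–R): lon ⌊232.95452/20⌋ = 11 → L; lat ⌊105.26152/10⌋ = 10 → K.
Square (2°×1°, digits 0–9): lon ⌊12.95452/2⌋ = 6; lat ⌊5.26152/1⌋ = 5.
Subsquare (5′×2.5′, letters a–x): lon ⌊0.95452/0.0833333⌋ = 11 → l; lat ⌊0.26152/0.0416667⌋ = 6 → g.
Extended square (30″×15″, digits 0–9): lon ⌊0.03785/0.00833333⌋ = 4; lat ⌊0.01152/0.00416667⌋ = 2.

LK65lg42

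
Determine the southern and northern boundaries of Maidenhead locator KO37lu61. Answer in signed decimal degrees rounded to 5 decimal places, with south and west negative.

Field K=10, O=14: +10·20° lon, +14·10° lat → SW at lon 20°, lat 50°.
Square 3, 7: +3·2° lon, +7·1° lat → SW at lon 26°, lat 57°.
Subsquare l=11, u=20: +11·0.0833333° lon, +20·0.0416667° lat → SW at lon 26.9167°, lat 57.8333°.
Extended square 6, 1: +6·0.00833333° lon, +1·0.00416667° lat → SW at lon 26.9667°, lat 57.8375°.
Cell spans 0.00833333° lon × 0.00416667° lat.
south 57.83750, north 57.84167.

57.83750, 57.84167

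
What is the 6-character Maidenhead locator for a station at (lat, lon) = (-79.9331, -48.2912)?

Offset from 180°W / 90°S: lon 131.7088°, lat 10.0669°.
Field: lon ⌊131.7088/20⌋ = 6 → G; lat ⌊10.0669/10⌋ = 1 → B.
Square: lon ⌊11.7088/2⌋ = 5; lat ⌊0.0669/1⌋ = 0.
Subsquare: lon ⌊1.7088/0.0833333⌋ = 20 → u; lat ⌊0.0669/0.0416667⌋ = 1 → b.

GB50ub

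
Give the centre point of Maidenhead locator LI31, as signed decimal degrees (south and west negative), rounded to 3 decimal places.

Field L=11, I=8: +11·20° lon, +8·10° lat → SW at lon 40°, lat -10°.
Square 3, 1: +3·2° lon, +1·1° lat → SW at lon 46°, lat -9°.
Cell spans 2° lon × 1° lat. Centre is SW corner plus half of each.
latitude -8.500, longitude 47.000.

-8.500, 47.000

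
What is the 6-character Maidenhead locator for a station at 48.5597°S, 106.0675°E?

OE31ak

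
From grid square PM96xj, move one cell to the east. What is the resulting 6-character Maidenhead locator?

QM06aj

Longitude subsquare x = 23; +1 → 24, wraps to 0 = a, carry into square.
Longitude square 9; +1 → 10, wraps to 0, carry into field.
Longitude field P = 15; +1 → 16 = Q.
The latitude characters are unchanged.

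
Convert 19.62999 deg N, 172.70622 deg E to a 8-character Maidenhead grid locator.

RK69ip41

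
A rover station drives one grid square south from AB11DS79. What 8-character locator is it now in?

AB11ds78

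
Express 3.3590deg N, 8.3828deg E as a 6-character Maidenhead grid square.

Add 180° to longitude and 90° to latitude: 188.3828, 93.3590.
Field: lon ⌊188.3828/20⌋ = 9 → J; lat ⌊93.3590/10⌋ = 9 → J.
Square: lon ⌊8.3828/2⌋ = 4; lat ⌊3.3590/1⌋ = 3.
Subsquare: lon ⌊0.3828/0.0833333⌋ = 4 → e; lat ⌊0.3590/0.0416667⌋ = 8 → i.

JJ43ei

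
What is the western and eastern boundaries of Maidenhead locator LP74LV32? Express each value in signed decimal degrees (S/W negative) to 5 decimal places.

Field L=11, P=15: +11·20° lon, +15·10° lat → SW at lon 40°, lat 60°.
Square 7, 4: +7·2° lon, +4·1° lat → SW at lon 54°, lat 64°.
Subsquare l=11, v=21: +11·0.0833333° lon, +21·0.0416667° lat → SW at lon 54.9167°, lat 64.875°.
Extended square 3, 2: +3·0.00833333° lon, +2·0.00416667° lat → SW at lon 54.9417°, lat 64.8833°.
Cell spans 0.00833333° lon × 0.00416667° lat.
west 54.94167, east 54.95000.

54.94167, 54.95000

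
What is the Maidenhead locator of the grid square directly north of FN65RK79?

Latitude extended square 9; +1 → 10, wraps to 0, carry into subsquare.
Latitude subsquare k = 10; +1 → 11 = l.
The longitude characters are unchanged.

FN65rl70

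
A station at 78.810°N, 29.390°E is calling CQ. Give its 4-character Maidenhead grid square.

Add 180° to longitude and 90° to latitude: 209.39, 168.81.
Field (20°×10°, letters A–R): 209.39/20 → 10 → K, 168.81/10 → 16 → Q; chars KQ.
Square (2°×1°, digits 0–9): 9.39/2 → 4, 8.81/1 → 8; chars 48.

KQ48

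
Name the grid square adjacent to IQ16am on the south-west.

Longitude subsquare a = 0; −1 → -1, wraps to 23 = x, carry into square.
Longitude square 1; −1 → 0.
Latitude subsquare m = 12; −1 → 11 = l.

IQ06xl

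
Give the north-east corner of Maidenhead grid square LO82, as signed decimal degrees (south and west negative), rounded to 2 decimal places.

Field L=11, O=14: +11·20° lon, +14·10° lat → SW at lon 40°, lat 50°.
Square 8, 2: +8·2° lon, +2·1° lat → SW at lon 56°, lat 52°.
Cell spans 2° lon × 1° lat. NE corner is SW corner plus one full cell.
latitude 53.00, longitude 58.00.

53.00, 58.00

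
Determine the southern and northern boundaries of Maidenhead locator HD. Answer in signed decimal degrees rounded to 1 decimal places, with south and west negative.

Field H=7, D=3: +7·20° lon, +3·10° lat → SW at lon -40°, lat -60°.
Cell spans 20° lon × 10° lat.
south -60.0, north -50.0.

-60.0, -50.0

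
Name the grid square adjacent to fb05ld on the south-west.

Longitude subsquare l = 11; −1 → 10 = k.
Latitude subsquare d = 3; −1 → 2 = c.

FB05kc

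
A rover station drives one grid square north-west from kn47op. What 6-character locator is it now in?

KN47nq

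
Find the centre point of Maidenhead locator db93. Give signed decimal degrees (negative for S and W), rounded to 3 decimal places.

Field D=3, B=1: +3·20° lon, +1·10° lat → SW at lon -120°, lat -80°.
Square 9, 3: +9·2° lon, +3·1° lat → SW at lon -102°, lat -77°.
Cell spans 2° lon × 1° lat. Centre is SW corner plus half of each.
latitude -76.500, longitude -101.000.

-76.500, -101.000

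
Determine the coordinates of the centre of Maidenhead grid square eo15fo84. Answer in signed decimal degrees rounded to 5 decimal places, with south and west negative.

55.60208, -97.51250

Field E=4, O=14: +4·20° lon, +14·10° lat → SW at lon -100°, lat 50°.
Square 1, 5: +1·2° lon, +5·1° lat → SW at lon -98°, lat 55°.
Subsquare f=5, o=14: +5·0.0833333° lon, +14·0.0416667° lat → SW at lon -97.5833°, lat 55.5833°.
Extended square 8, 4: +8·0.00833333° lon, +4·0.00416667° lat → SW at lon -97.5167°, lat 55.6°.
Cell spans 0.00833333° lon × 0.00416667° lat. Centre is SW corner plus half of each.
latitude 55.60208, longitude -97.51250.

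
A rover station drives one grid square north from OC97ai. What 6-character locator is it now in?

OC97aj

Latitude subsquare i = 8; +1 → 9 = j.
The longitude characters are unchanged.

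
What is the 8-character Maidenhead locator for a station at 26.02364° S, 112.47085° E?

OG63fx64

Add 180° to longitude and 90° to latitude: 292.47085, 63.97636.
Field (20°×10°, letters A–R): 292.47085/20 → 14 → O, 63.97636/10 → 6 → G; chars OG.
Square (2°×1°, digits 0–9): 12.47085/2 → 6, 3.97636/1 → 3; chars 63.
Subsquare (5′×2.5′, letters a–x): 0.47085/0.0833333 → 5 → f, 0.97636/0.0416667 → 23 → x; chars fx.
Extended square (30″×15″, digits 0–9): 0.05418/0.00833333 → 6, 0.01803/0.00416667 → 4; chars 64.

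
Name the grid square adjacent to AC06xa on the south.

Latitude subsquare a = 0; −1 → -1, wraps to 23 = x, carry into square.
Latitude square 6; −1 → 5.
The longitude characters are unchanged.

AC05xx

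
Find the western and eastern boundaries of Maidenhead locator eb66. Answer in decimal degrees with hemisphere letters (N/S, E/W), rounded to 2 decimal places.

Field E=4, B=1: +4·20° lon, +1·10° lat → SW at lon -100°, lat -80°.
Square 6, 6: +6·2° lon, +6·1° lat → SW at lon -88°, lat -74°.
Cell spans 2° lon × 1° lat.
west 88.00° W, east 86.00° W.

88.00° W, 86.00° W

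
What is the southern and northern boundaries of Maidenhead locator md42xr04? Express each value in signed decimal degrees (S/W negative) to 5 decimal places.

Field M=12, D=3: +12·20° lon, +3·10° lat → SW at lon 60°, lat -60°.
Square 4, 2: +4·2° lon, +2·1° lat → SW at lon 68°, lat -58°.
Subsquare x=23, r=17: +23·0.0833333° lon, +17·0.0416667° lat → SW at lon 69.9167°, lat -57.2917°.
Extended square 0, 4: +0·0.00833333° lon, +4·0.00416667° lat → SW at lon 69.9167°, lat -57.275°.
Cell spans 0.00833333° lon × 0.00416667° lat.
south -57.27500, north -57.27083.

-57.27500, -57.27083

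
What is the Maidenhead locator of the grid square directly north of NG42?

NG43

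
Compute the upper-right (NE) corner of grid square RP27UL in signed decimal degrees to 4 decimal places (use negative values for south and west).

67.5000, 165.7500

Field R=17, P=15: +17·20° lon, +15·10° lat → SW at lon 160°, lat 60°.
Square 2, 7: +2·2° lon, +7·1° lat → SW at lon 164°, lat 67°.
Subsquare u=20, l=11: +20·0.0833333° lon, +11·0.0416667° lat → SW at lon 165.667°, lat 67.4583°.
Cell spans 0.0833333° lon × 0.0416667° lat. NE corner is SW corner plus one full cell.
latitude 67.5000, longitude 165.7500.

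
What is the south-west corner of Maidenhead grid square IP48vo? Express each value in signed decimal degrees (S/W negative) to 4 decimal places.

Field I=8, P=15: +8·20° lon, +15·10° lat → SW at lon -20°, lat 60°.
Square 4, 8: +4·2° lon, +8·1° lat → SW at lon -12°, lat 68°.
Subsquare v=21, o=14: +21·0.0833333° lon, +14·0.0416667° lat → SW at lon -10.25°, lat 68.5833°.
latitude 68.5833, longitude -10.2500.

68.5833, -10.2500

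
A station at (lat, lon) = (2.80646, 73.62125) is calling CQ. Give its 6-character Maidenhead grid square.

MJ62tt

Offset from 180°W / 90°S: lon 253.6213°, lat 92.8065°.
Field: lon ⌊253.6213/20⌋ = 12 → M; lat ⌊92.8065/10⌋ = 9 → J.
Square: lon ⌊13.6213/2⌋ = 6; lat ⌊2.8065/1⌋ = 2.
Subsquare: lon ⌊1.6213/0.0833333⌋ = 19 → t; lat ⌊0.8065/0.0416667⌋ = 19 → t.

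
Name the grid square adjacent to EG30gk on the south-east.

EG30hj

Longitude subsquare g = 6; +1 → 7 = h.
Latitude subsquare k = 10; −1 → 9 = j.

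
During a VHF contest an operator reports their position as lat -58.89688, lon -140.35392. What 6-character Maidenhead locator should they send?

BD91tc

Shift to the Maidenhead origin (180°W, 90°S): lon 39.6461, lat 31.1031.
Field (20°×10°, letters A–R): 39.6461/20 → 1 → B, 31.1031/10 → 3 → D; chars BD.
Square (2°×1°, digits 0–9): 19.6461/2 → 9, 1.1031/1 → 1; chars 91.
Subsquare (5′×2.5′, letters a–x): 1.6461/0.0833333 → 19 → t, 0.1031/0.0416667 → 2 → c; chars tc.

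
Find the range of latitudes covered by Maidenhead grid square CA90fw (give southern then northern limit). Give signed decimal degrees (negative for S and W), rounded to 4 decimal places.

Field C=2, A=0: +2·20° lon, +0·10° lat → SW at lon -140°, lat -90°.
Square 9, 0: +9·2° lon, +0·1° lat → SW at lon -122°, lat -90°.
Subsquare f=5, w=22: +5·0.0833333° lon, +22·0.0416667° lat → SW at lon -121.583°, lat -89.0833°.
Cell spans 0.0833333° lon × 0.0416667° lat.
south -89.0833, north -89.0417.

-89.0833, -89.0417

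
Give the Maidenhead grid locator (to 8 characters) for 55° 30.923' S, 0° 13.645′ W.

ID94vl26

Add 180° to longitude and 90° to latitude: 179.77258, 34.48462.
Field: 179.77258/20 → 8 → I, 34.48462/10 → 3 → D; chars ID.
Square: 19.77258/2 → 9, 4.48462/1 → 4; chars 94.
Subsquare: 1.77258/0.0833333 → 21 → v, 0.48462/0.0416667 → 11 → l; chars vl.
Extended square: 0.02258/0.00833333 → 2, 0.02628/0.00416667 → 6; chars 26.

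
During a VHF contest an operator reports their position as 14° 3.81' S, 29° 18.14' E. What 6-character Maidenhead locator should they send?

KH45pw

Offset from 180°W / 90°S: lon 209.3023°, lat 75.9365°.
Field (20°×10°, letters A–R): lon ⌊209.3023/20⌋ = 10 → K; lat ⌊75.9365/10⌋ = 7 → H.
Square (2°×1°, digits 0–9): lon ⌊9.3023/2⌋ = 4; lat ⌊5.9365/1⌋ = 5.
Subsquare (5′×2.5′, letters a–x): lon ⌊1.3023/0.0833333⌋ = 15 → p; lat ⌊0.9365/0.0416667⌋ = 22 → w.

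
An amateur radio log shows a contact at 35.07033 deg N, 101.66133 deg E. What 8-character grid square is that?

OM05tb96

Shift to the Maidenhead origin (180°W, 90°S): lon 281.66133, lat 125.07033.
Field (20°×10°, letters A–R): 281.66133/20 → 14 → O, 125.07033/10 → 12 → M; chars OM.
Square (2°×1°, digits 0–9): 1.66133/2 → 0, 5.07033/1 → 5; chars 05.
Subsquare (5′×2.5′, letters a–x): 1.66133/0.0833333 → 19 → t, 0.07033/0.0416667 → 1 → b; chars tb.
Extended square (30″×15″, digits 0–9): 0.07800/0.00833333 → 9, 0.02866/0.00416667 → 6; chars 96.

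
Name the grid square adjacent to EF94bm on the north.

EF94bn

Latitude subsquare m = 12; +1 → 13 = n.
The longitude characters are unchanged.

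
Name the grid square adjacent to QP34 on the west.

Longitude square 3; −1 → 2.
The latitude characters are unchanged.

QP24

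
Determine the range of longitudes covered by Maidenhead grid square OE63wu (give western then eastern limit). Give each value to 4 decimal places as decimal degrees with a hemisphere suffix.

113.8333° E, 113.9167° E

Field O=14, E=4: +14·20° lon, +4·10° lat → SW at lon 100°, lat -50°.
Square 6, 3: +6·2° lon, +3·1° lat → SW at lon 112°, lat -47°.
Subsquare w=22, u=20: +22·0.0833333° lon, +20·0.0416667° lat → SW at lon 113.833°, lat -46.1667°.
Cell spans 0.0833333° lon × 0.0416667° lat.
west 113.8333° E, east 113.9167° E.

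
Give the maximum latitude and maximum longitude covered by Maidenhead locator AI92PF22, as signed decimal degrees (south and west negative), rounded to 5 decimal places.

-7.77917, -160.72500

Field A=0, I=8: +0·20° lon, +8·10° lat → SW at lon -180°, lat -10°.
Square 9, 2: +9·2° lon, +2·1° lat → SW at lon -162°, lat -8°.
Subsquare p=15, f=5: +15·0.0833333° lon, +5·0.0416667° lat → SW at lon -160.75°, lat -7.79167°.
Extended square 2, 2: +2·0.00833333° lon, +2·0.00416667° lat → SW at lon -160.733°, lat -7.78333°.
Cell spans 0.00833333° lon × 0.00416667° lat. NE corner is SW corner plus one full cell.
latitude -7.77917, longitude -160.72500.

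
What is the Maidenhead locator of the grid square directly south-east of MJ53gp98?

MJ53hp07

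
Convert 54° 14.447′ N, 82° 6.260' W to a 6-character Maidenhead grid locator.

EO84wf

Offset from 180°W / 90°S: lon 97.8957°, lat 144.2408°.
Field: lon ⌊97.8957/20⌋ = 4 → E; lat ⌊144.2408/10⌋ = 14 → O.
Square: lon ⌊17.8957/2⌋ = 8; lat ⌊4.2408/1⌋ = 4.
Subsquare: lon ⌊1.8957/0.0833333⌋ = 22 → w; lat ⌊0.2408/0.0416667⌋ = 5 → f.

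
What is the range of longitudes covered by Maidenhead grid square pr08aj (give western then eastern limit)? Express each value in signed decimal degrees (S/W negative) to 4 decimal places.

Field P=15, R=17: +15·20° lon, +17·10° lat → SW at lon 120°, lat 80°.
Square 0, 8: +0·2° lon, +8·1° lat → SW at lon 120°, lat 88°.
Subsquare a=0, j=9: +0·0.0833333° lon, +9·0.0416667° lat → SW at lon 120°, lat 88.375°.
Cell spans 0.0833333° lon × 0.0416667° lat.
west 120.0000, east 120.0833.

120.0000, 120.0833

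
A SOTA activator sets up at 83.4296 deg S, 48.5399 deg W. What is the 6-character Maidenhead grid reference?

GA56rn

Offset from 180°W / 90°S: lon 131.4601°, lat 6.5704°.
Field: 131.4601/20 → 6 → G, 6.5704/10 → 0 → A; chars GA.
Square: 11.4601/2 → 5, 6.5704/1 → 6; chars 56.
Subsquare: 1.4601/0.0833333 → 17 → r, 0.5704/0.0416667 → 13 → n; chars rn.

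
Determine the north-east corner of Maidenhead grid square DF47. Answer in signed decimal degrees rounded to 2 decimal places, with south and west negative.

-32.00, -110.00

Field D=3, F=5: +3·20° lon, +5·10° lat → SW at lon -120°, lat -40°.
Square 4, 7: +4·2° lon, +7·1° lat → SW at lon -112°, lat -33°.
Cell spans 2° lon × 1° lat. NE corner is SW corner plus one full cell.
latitude -32.00, longitude -110.00.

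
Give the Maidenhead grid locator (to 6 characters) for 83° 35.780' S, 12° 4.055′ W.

IA36xj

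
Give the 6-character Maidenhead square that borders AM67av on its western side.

AM57xv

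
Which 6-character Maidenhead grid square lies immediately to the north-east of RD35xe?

Longitude subsquare x = 23; +1 → 24, wraps to 0 = a, carry into square.
Longitude square 3; +1 → 4.
Latitude subsquare e = 4; +1 → 5 = f.

RD45af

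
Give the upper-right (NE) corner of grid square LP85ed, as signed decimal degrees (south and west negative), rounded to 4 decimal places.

65.1667, 56.4167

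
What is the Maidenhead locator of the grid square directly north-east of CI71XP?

CI81aq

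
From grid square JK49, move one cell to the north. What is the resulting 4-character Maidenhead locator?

JL40

Latitude square 9; +1 → 10, wraps to 0, carry into field.
Latitude field K = 10; +1 → 11 = L.
The longitude characters are unchanged.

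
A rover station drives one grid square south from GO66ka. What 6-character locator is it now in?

Latitude subsquare a = 0; −1 → -1, wraps to 23 = x, carry into square.
Latitude square 6; −1 → 5.
The longitude characters are unchanged.

GO65kx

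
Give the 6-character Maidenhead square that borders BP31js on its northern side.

BP31jt

Latitude subsquare s = 18; +1 → 19 = t.
The longitude characters are unchanged.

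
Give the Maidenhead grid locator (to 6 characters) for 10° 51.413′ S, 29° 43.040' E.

KH49ud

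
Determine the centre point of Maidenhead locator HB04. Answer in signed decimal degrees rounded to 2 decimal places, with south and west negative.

-75.50, -39.00

Field H=7, B=1: +7·20° lon, +1·10° lat → SW at lon -40°, lat -80°.
Square 0, 4: +0·2° lon, +4·1° lat → SW at lon -40°, lat -76°.
Cell spans 2° lon × 1° lat. Centre is SW corner plus half of each.
latitude -75.50, longitude -39.00.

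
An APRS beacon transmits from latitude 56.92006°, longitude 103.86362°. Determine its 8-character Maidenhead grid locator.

Offset from 180°W / 90°S: lon 283.86362°, lat 146.92006°.
Field: 283.86362/20 → 14 → O, 146.92006/10 → 14 → O; chars OO.
Square: 3.86362/2 → 1, 6.92006/1 → 6; chars 16.
Subsquare: 1.86362/0.0833333 → 22 → w, 0.92006/0.0416667 → 22 → w; chars ww.
Extended square: 0.03029/0.00833333 → 3, 0.00339/0.00416667 → 0; chars 30.

OO16ww30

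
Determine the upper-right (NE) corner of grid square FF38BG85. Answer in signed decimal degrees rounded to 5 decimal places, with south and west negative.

Field F=5, F=5: +5·20° lon, +5·10° lat → SW at lon -80°, lat -40°.
Square 3, 8: +3·2° lon, +8·1° lat → SW at lon -74°, lat -32°.
Subsquare b=1, g=6: +1·0.0833333° lon, +6·0.0416667° lat → SW at lon -73.9167°, lat -31.75°.
Extended square 8, 5: +8·0.00833333° lon, +5·0.00416667° lat → SW at lon -73.85°, lat -31.7292°.
Cell spans 0.00833333° lon × 0.00416667° lat. NE corner is SW corner plus one full cell.
latitude -31.72500, longitude -73.84167.

-31.72500, -73.84167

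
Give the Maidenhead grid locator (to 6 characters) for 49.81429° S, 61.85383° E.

ME00we

Offset from 180°W / 90°S: lon 241.8538°, lat 40.1857°.
Field: 241.8538/20 → 12 → M, 40.1857/10 → 4 → E; chars ME.
Square: 1.8538/2 → 0, 0.1857/1 → 0; chars 00.
Subsquare: 1.8538/0.0833333 → 22 → w, 0.1857/0.0416667 → 4 → e; chars we.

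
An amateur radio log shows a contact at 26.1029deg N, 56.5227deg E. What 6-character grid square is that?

LL86gc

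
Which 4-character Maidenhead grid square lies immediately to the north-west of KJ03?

JJ94

Longitude square 0; −1 → -1, wraps to 9, carry into field.
Longitude field K = 10; −1 → 9 = J.
Latitude square 3; +1 → 4.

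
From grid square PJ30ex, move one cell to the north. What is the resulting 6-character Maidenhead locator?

Latitude subsquare x = 23; +1 → 24, wraps to 0 = a, carry into square.
Latitude square 0; +1 → 1.
The longitude characters are unchanged.

PJ31ea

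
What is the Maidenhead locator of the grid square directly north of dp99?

DQ90

Latitude square 9; +1 → 10, wraps to 0, carry into field.
Latitude field P = 15; +1 → 16 = Q.
The longitude characters are unchanged.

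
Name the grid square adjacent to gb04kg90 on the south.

GB04kf99

Latitude extended square 0; −1 → -1, wraps to 9, carry into subsquare.
Latitude subsquare g = 6; −1 → 5 = f.
The longitude characters are unchanged.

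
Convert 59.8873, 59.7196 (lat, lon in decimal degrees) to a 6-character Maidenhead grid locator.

LO99uv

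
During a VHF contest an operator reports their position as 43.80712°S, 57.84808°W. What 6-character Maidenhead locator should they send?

GE16be

Shift to the Maidenhead origin (180°W, 90°S): lon 122.1519, lat 46.1929.
Field (20°×10°, letters A–R): 122.1519/20 → 6 → G, 46.1929/10 → 4 → E; chars GE.
Square (2°×1°, digits 0–9): 2.1519/2 → 1, 6.1929/1 → 6; chars 16.
Subsquare (5′×2.5′, letters a–x): 0.1519/0.0833333 → 1 → b, 0.1929/0.0416667 → 4 → e; chars be.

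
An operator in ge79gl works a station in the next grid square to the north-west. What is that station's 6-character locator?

GE79fm

Longitude subsquare g = 6; −1 → 5 = f.
Latitude subsquare l = 11; +1 → 12 = m.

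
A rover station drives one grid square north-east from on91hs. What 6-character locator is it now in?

ON91it

Longitude subsquare h = 7; +1 → 8 = i.
Latitude subsquare s = 18; +1 → 19 = t.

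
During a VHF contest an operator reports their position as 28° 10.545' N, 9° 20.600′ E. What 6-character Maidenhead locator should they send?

Shift to the Maidenhead origin (180°W, 90°S): lon 189.3433, lat 118.1757.
Field (20°×10°, letters A–R): lon ⌊189.3433/20⌋ = 9 → J; lat ⌊118.1757/10⌋ = 11 → L.
Square (2°×1°, digits 0–9): lon ⌊9.3433/2⌋ = 4; lat ⌊8.1757/1⌋ = 8.
Subsquare (5′×2.5′, letters a–x): lon ⌊1.3433/0.0833333⌋ = 16 → q; lat ⌊0.1757/0.0416667⌋ = 4 → e.

JL48qe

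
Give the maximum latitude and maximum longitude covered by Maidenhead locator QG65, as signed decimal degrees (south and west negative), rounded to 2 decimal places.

Field Q=16, G=6: +16·20° lon, +6·10° lat → SW at lon 140°, lat -30°.
Square 6, 5: +6·2° lon, +5·1° lat → SW at lon 152°, lat -25°.
Cell spans 2° lon × 1° lat. NE corner is SW corner plus one full cell.
latitude -24.00, longitude 154.00.

-24.00, 154.00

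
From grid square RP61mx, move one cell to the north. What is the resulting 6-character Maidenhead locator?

RP62ma

Latitude subsquare x = 23; +1 → 24, wraps to 0 = a, carry into square.
Latitude square 1; +1 → 2.
The longitude characters are unchanged.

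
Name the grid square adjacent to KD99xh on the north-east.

LD09ai

Longitude subsquare x = 23; +1 → 24, wraps to 0 = a, carry into square.
Longitude square 9; +1 → 10, wraps to 0, carry into field.
Longitude field K = 10; +1 → 11 = L.
Latitude subsquare h = 7; +1 → 8 = i.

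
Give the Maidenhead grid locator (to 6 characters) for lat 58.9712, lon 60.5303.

Shift to the Maidenhead origin (180°W, 90°S): lon 240.5303, lat 148.9712.
Field: lon ⌊240.5303/20⌋ = 12 → M; lat ⌊148.9712/10⌋ = 14 → O.
Square: lon ⌊0.5303/2⌋ = 0; lat ⌊8.9712/1⌋ = 8.
Subsquare: lon ⌊0.5303/0.0833333⌋ = 6 → g; lat ⌊0.9712/0.0416667⌋ = 23 → x.

MO08gx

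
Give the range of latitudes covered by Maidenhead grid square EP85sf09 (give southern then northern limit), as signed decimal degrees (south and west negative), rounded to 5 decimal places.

Field E=4, P=15: +4·20° lon, +15·10° lat → SW at lon -100°, lat 60°.
Square 8, 5: +8·2° lon, +5·1° lat → SW at lon -84°, lat 65°.
Subsquare s=18, f=5: +18·0.0833333° lon, +5·0.0416667° lat → SW at lon -82.5°, lat 65.2083°.
Extended square 0, 9: +0·0.00833333° lon, +9·0.00416667° lat → SW at lon -82.5°, lat 65.2458°.
Cell spans 0.00833333° lon × 0.00416667° lat.
south 65.24583, north 65.25000.

65.24583, 65.25000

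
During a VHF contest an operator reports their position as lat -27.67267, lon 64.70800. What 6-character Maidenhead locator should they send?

MG22ih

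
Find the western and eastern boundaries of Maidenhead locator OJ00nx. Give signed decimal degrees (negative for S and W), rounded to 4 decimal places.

101.0833, 101.1667

Field O=14, J=9: +14·20° lon, +9·10° lat → SW at lon 100°, lat 0°.
Square 0, 0: +0·2° lon, +0·1° lat → SW at lon 100°, lat 0°.
Subsquare n=13, x=23: +13·0.0833333° lon, +23·0.0416667° lat → SW at lon 101.083°, lat 0.958333°.
Cell spans 0.0833333° lon × 0.0416667° lat.
west 101.0833, east 101.1667.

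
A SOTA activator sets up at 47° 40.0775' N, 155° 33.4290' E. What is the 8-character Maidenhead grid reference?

QN77sq60

Shift to the Maidenhead origin (180°W, 90°S): lon 335.55715, lat 137.66796.
Field: lon ⌊335.55715/20⌋ = 16 → Q; lat ⌊137.66796/10⌋ = 13 → N.
Square: lon ⌊15.55715/2⌋ = 7; lat ⌊7.66796/1⌋ = 7.
Subsquare: lon ⌊1.55715/0.0833333⌋ = 18 → s; lat ⌊0.66796/0.0416667⌋ = 16 → q.
Extended square: lon ⌊0.05715/0.00833333⌋ = 6; lat ⌊0.00129/0.00416667⌋ = 0.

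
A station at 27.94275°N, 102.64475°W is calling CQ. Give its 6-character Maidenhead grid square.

DL87qw

Add 180° to longitude and 90° to latitude: 77.3552, 117.9428.
Field: lon ⌊77.3552/20⌋ = 3 → D; lat ⌊117.9428/10⌋ = 11 → L.
Square: lon ⌊17.3552/2⌋ = 8; lat ⌊7.9428/1⌋ = 7.
Subsquare: lon ⌊1.3552/0.0833333⌋ = 16 → q; lat ⌊0.9428/0.0416667⌋ = 22 → w.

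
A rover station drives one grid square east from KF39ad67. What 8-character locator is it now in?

Longitude extended square 6; +1 → 7.
The latitude characters are unchanged.

KF39ad77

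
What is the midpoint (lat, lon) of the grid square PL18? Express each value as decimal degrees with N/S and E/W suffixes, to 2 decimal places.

28.50° N, 123.00° E

Field P=15, L=11: +15·20° lon, +11·10° lat → SW at lon 120°, lat 20°.
Square 1, 8: +1·2° lon, +8·1° lat → SW at lon 122°, lat 28°.
Cell spans 2° lon × 1° lat. Centre is SW corner plus half of each.
latitude 28.50° N, longitude 123.00° E.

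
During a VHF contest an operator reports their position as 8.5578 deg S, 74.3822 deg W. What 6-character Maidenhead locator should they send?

FI21tk

Shift to the Maidenhead origin (180°W, 90°S): lon 105.6178, lat 81.4422.
Field (20°×10°, letters A–R): 105.6178/20 → 5 → F, 81.4422/10 → 8 → I; chars FI.
Square (2°×1°, digits 0–9): 5.6178/2 → 2, 1.4422/1 → 1; chars 21.
Subsquare (5′×2.5′, letters a–x): 1.6178/0.0833333 → 19 → t, 0.4422/0.0416667 → 10 → k; chars tk.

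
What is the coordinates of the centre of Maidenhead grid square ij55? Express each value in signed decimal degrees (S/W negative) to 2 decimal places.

5.50, -9.00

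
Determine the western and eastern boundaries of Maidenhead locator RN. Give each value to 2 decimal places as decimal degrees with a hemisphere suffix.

160.00° E, 180.00° E

Field R=17, N=13: +17·20° lon, +13·10° lat → SW at lon 160°, lat 40°.
Cell spans 20° lon × 10° lat.
west 160.00° E, east 180.00° E.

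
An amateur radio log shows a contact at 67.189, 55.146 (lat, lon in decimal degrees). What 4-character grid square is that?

LP77

Add 180° to longitude and 90° to latitude: 235.15, 157.19.
Field: 235.15/20 → 11 → L, 157.19/10 → 15 → P; chars LP.
Square: 15.15/2 → 7, 7.19/1 → 7; chars 77.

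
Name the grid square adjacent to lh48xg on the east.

LH58ag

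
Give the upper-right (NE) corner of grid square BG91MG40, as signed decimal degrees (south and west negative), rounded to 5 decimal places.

Field B=1, G=6: +1·20° lon, +6·10° lat → SW at lon -160°, lat -30°.
Square 9, 1: +9·2° lon, +1·1° lat → SW at lon -142°, lat -29°.
Subsquare m=12, g=6: +12·0.0833333° lon, +6·0.0416667° lat → SW at lon -141°, lat -28.75°.
Extended square 4, 0: +4·0.00833333° lon, +0·0.00416667° lat → SW at lon -140.967°, lat -28.75°.
Cell spans 0.00833333° lon × 0.00416667° lat. NE corner is SW corner plus one full cell.
latitude -28.74583, longitude -140.95833.

-28.74583, -140.95833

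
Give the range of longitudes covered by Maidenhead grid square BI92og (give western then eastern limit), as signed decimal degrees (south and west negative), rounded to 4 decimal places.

-140.8333, -140.7500

Field B=1, I=8: +1·20° lon, +8·10° lat → SW at lon -160°, lat -10°.
Square 9, 2: +9·2° lon, +2·1° lat → SW at lon -142°, lat -8°.
Subsquare o=14, g=6: +14·0.0833333° lon, +6·0.0416667° lat → SW at lon -140.833°, lat -7.75°.
Cell spans 0.0833333° lon × 0.0416667° lat.
west -140.8333, east -140.7500.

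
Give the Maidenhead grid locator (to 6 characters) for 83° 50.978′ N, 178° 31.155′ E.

RR93gu

Shift to the Maidenhead origin (180°W, 90°S): lon 358.5192, lat 173.8496.
Field: lon ⌊358.5192/20⌋ = 17 → R; lat ⌊173.8496/10⌋ = 17 → R.
Square: lon ⌊18.5192/2⌋ = 9; lat ⌊3.8496/1⌋ = 3.
Subsquare: lon ⌊0.5192/0.0833333⌋ = 6 → g; lat ⌊0.8496/0.0416667⌋ = 20 → u.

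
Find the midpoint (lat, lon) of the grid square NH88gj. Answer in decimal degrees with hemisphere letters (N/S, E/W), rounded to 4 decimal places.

Field N=13, H=7: +13·20° lon, +7·10° lat → SW at lon 80°, lat -20°.
Square 8, 8: +8·2° lon, +8·1° lat → SW at lon 96°, lat -12°.
Subsquare g=6, j=9: +6·0.0833333° lon, +9·0.0416667° lat → SW at lon 96.5°, lat -11.625°.
Cell spans 0.0833333° lon × 0.0416667° lat. Centre is SW corner plus half of each.
latitude 11.6042° S, longitude 96.5417° E.

11.6042° S, 96.5417° E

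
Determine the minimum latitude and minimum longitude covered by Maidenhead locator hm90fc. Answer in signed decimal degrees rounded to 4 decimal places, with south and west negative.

Field H=7, M=12: +7·20° lon, +12·10° lat → SW at lon -40°, lat 30°.
Square 9, 0: +9·2° lon, +0·1° lat → SW at lon -22°, lat 30°.
Subsquare f=5, c=2: +5·0.0833333° lon, +2·0.0416667° lat → SW at lon -21.5833°, lat 30.0833°.
latitude 30.0833, longitude -21.5833.

30.0833, -21.5833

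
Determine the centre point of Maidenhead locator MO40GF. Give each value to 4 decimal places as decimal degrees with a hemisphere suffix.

Field M=12, O=14: +12·20° lon, +14·10° lat → SW at lon 60°, lat 50°.
Square 4, 0: +4·2° lon, +0·1° lat → SW at lon 68°, lat 50°.
Subsquare g=6, f=5: +6·0.0833333° lon, +5·0.0416667° lat → SW at lon 68.5°, lat 50.2083°.
Cell spans 0.0833333° lon × 0.0416667° lat. Centre is SW corner plus half of each.
latitude 50.2292° N, longitude 68.5417° E.

50.2292° N, 68.5417° E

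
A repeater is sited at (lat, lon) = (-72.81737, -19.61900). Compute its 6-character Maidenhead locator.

IB07ee

Shift to the Maidenhead origin (180°W, 90°S): lon 160.3810, lat 17.1826.
Field: 160.3810/20 → 8 → I, 17.1826/10 → 1 → B; chars IB.
Square: 0.3810/2 → 0, 7.1826/1 → 7; chars 07.
Subsquare: 0.3810/0.0833333 → 4 → e, 0.1826/0.0416667 → 4 → e; chars ee.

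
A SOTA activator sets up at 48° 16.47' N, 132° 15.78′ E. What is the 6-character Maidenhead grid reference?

PN68dg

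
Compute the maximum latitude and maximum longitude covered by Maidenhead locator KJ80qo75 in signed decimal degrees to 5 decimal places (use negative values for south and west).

Field K=10, J=9: +10·20° lon, +9·10° lat → SW at lon 20°, lat 0°.
Square 8, 0: +8·2° lon, +0·1° lat → SW at lon 36°, lat 0°.
Subsquare q=16, o=14: +16·0.0833333° lon, +14·0.0416667° lat → SW at lon 37.3333°, lat 0.583333°.
Extended square 7, 5: +7·0.00833333° lon, +5·0.00416667° lat → SW at lon 37.3917°, lat 0.604167°.
Cell spans 0.00833333° lon × 0.00416667° lat. NE corner is SW corner plus one full cell.
latitude 0.60833, longitude 37.40000.

0.60833, 37.40000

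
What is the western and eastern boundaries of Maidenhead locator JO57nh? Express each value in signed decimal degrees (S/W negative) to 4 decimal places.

11.0833, 11.1667

Field J=9, O=14: +9·20° lon, +14·10° lat → SW at lon 0°, lat 50°.
Square 5, 7: +5·2° lon, +7·1° lat → SW at lon 10°, lat 57°.
Subsquare n=13, h=7: +13·0.0833333° lon, +7·0.0416667° lat → SW at lon 11.0833°, lat 57.2917°.
Cell spans 0.0833333° lon × 0.0416667° lat.
west 11.0833, east 11.1667.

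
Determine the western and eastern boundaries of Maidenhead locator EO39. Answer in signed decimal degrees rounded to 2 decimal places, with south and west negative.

-94.00, -92.00

Field E=4, O=14: +4·20° lon, +14·10° lat → SW at lon -100°, lat 50°.
Square 3, 9: +3·2° lon, +9·1° lat → SW at lon -94°, lat 59°.
Cell spans 2° lon × 1° lat.
west -94.00, east -92.00.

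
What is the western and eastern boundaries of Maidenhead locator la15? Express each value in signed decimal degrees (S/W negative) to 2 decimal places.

42.00, 44.00

Field L=11, A=0: +11·20° lon, +0·10° lat → SW at lon 40°, lat -90°.
Square 1, 5: +1·2° lon, +5·1° lat → SW at lon 42°, lat -85°.
Cell spans 2° lon × 1° lat.
west 42.00, east 44.00.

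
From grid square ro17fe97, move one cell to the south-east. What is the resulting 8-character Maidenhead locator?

RO17ge06

Longitude extended square 9; +1 → 10, wraps to 0, carry into subsquare.
Longitude subsquare f = 5; +1 → 6 = g.
Latitude extended square 7; −1 → 6.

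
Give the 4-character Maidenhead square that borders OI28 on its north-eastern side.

OI39

Longitude square 2; +1 → 3.
Latitude square 8; +1 → 9.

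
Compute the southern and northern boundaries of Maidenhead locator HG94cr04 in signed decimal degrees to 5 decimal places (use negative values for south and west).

Field H=7, G=6: +7·20° lon, +6·10° lat → SW at lon -40°, lat -30°.
Square 9, 4: +9·2° lon, +4·1° lat → SW at lon -22°, lat -26°.
Subsquare c=2, r=17: +2·0.0833333° lon, +17·0.0416667° lat → SW at lon -21.8333°, lat -25.2917°.
Extended square 0, 4: +0·0.00833333° lon, +4·0.00416667° lat → SW at lon -21.8333°, lat -25.275°.
Cell spans 0.00833333° lon × 0.00416667° lat.
south -25.27500, north -25.27083.

-25.27500, -25.27083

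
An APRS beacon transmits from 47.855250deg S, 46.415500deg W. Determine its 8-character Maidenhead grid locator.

Offset from 180°W / 90°S: lon 133.58450°, lat 42.14475°.
Field (20°×10°, letters A–R): lon ⌊133.58450/20⌋ = 6 → G; lat ⌊42.14475/10⌋ = 4 → E.
Square (2°×1°, digits 0–9): lon ⌊13.58450/2⌋ = 6; lat ⌊2.14475/1⌋ = 2.
Subsquare (5′×2.5′, letters a–x): lon ⌊1.58450/0.0833333⌋ = 19 → t; lat ⌊0.14475/0.0416667⌋ = 3 → d.
Extended square (30″×15″, digits 0–9): lon ⌊0.00117/0.00833333⌋ = 0; lat ⌊0.01975/0.00416667⌋ = 4.

GE62td04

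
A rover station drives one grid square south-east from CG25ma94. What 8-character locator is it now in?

CG25na03

Longitude extended square 9; +1 → 10, wraps to 0, carry into subsquare.
Longitude subsquare m = 12; +1 → 13 = n.
Latitude extended square 4; −1 → 3.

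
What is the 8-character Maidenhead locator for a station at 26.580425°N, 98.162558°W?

EL06wn09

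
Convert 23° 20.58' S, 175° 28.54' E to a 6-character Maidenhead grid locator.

RG76rp

Offset from 180°W / 90°S: lon 355.4757°, lat 66.6570°.
Field (20°×10°, letters A–R): lon ⌊355.4757/20⌋ = 17 → R; lat ⌊66.6570/10⌋ = 6 → G.
Square (2°×1°, digits 0–9): lon ⌊15.4757/2⌋ = 7; lat ⌊6.6570/1⌋ = 6.
Subsquare (5′×2.5′, letters a–x): lon ⌊1.4757/0.0833333⌋ = 17 → r; lat ⌊0.6570/0.0416667⌋ = 15 → p.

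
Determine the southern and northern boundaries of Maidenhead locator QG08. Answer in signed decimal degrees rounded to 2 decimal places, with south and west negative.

-22.00, -21.00

Field Q=16, G=6: +16·20° lon, +6·10° lat → SW at lon 140°, lat -30°.
Square 0, 8: +0·2° lon, +8·1° lat → SW at lon 140°, lat -22°.
Cell spans 2° lon × 1° lat.
south -22.00, north -21.00.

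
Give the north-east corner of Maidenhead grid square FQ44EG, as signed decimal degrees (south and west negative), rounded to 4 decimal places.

74.2917, -71.5833

Field F=5, Q=16: +5·20° lon, +16·10° lat → SW at lon -80°, lat 70°.
Square 4, 4: +4·2° lon, +4·1° lat → SW at lon -72°, lat 74°.
Subsquare e=4, g=6: +4·0.0833333° lon, +6·0.0416667° lat → SW at lon -71.6667°, lat 74.25°.
Cell spans 0.0833333° lon × 0.0416667° lat. NE corner is SW corner plus one full cell.
latitude 74.2917, longitude -71.5833.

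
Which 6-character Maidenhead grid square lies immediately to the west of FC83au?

FC73xu

Longitude subsquare a = 0; −1 → -1, wraps to 23 = x, carry into square.
Longitude square 8; −1 → 7.
The latitude characters are unchanged.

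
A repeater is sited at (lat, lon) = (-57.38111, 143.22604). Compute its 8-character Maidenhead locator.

Shift to the Maidenhead origin (180°W, 90°S): lon 323.22604, lat 32.61889.
Field: 323.22604/20 → 16 → Q, 32.61889/10 → 3 → D; chars QD.
Square: 3.22604/2 → 1, 2.61889/1 → 2; chars 12.
Subsquare: 1.22604/0.0833333 → 14 → o, 0.61889/0.0416667 → 14 → o; chars oo.
Extended square: 0.05937/0.00833333 → 7, 0.03556/0.00416667 → 8; chars 78.

QD12oo78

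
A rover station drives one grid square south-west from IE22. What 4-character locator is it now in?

IE11

Longitude square 2; −1 → 1.
Latitude square 2; −1 → 1.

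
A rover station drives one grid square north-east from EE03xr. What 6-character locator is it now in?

EE13as

Longitude subsquare x = 23; +1 → 24, wraps to 0 = a, carry into square.
Longitude square 0; +1 → 1.
Latitude subsquare r = 17; +1 → 18 = s.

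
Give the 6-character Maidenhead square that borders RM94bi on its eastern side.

RM94ci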